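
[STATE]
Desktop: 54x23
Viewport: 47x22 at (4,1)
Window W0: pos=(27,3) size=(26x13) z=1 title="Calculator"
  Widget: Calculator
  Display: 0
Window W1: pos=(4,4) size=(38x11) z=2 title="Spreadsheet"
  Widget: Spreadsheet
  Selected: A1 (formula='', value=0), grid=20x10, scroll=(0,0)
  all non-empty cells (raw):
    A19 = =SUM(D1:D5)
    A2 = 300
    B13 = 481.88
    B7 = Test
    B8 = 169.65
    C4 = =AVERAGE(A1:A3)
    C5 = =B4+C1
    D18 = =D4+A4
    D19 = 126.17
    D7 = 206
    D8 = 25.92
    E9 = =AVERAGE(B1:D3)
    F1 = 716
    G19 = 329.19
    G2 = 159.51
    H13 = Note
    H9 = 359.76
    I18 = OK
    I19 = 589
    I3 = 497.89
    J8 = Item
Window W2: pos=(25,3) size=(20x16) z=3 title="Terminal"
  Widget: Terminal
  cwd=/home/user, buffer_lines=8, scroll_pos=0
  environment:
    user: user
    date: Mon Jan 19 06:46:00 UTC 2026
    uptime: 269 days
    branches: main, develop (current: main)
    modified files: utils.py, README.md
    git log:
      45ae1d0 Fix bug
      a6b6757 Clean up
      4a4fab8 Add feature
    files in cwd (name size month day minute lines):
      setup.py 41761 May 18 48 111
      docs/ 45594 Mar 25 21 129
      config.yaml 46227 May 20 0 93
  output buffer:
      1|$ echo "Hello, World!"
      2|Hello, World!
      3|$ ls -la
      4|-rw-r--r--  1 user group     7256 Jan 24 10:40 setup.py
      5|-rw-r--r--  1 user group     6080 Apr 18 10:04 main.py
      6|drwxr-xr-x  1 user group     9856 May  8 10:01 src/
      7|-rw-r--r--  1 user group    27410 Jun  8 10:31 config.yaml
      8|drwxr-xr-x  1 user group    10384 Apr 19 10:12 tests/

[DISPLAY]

                                               
                                               
                     ┏━━━━━━━━━━━━━━━━━━┓━━━━━━
┏━━━━━━━━━━━━━━━━━━━━┃ Terminal         ┃      
┃ Spreadsheet        ┠──────────────────┨──────
┠────────────────────┃$ echo "Hello, Wor┃      
┃A1:                 ┃Hello, World!     ┃      
┃       A       B    ┃$ ls -la          ┃      
┃--------------------┃-rw-r--r--  1 user┃      
┃  1      [0]       0┃-rw-r--r--  1 user┃      
┃  2      300       0┃drwxr-xr-x  1 user┃      
┃  3        0       0┃-rw-r--r--  1 user┃      
┃  4        0       0┃drwxr-xr-x  1 user┃      
┗━━━━━━━━━━━━━━━━━━━━┃$ █               ┃      
                     ┃                  ┃━━━━━━
                     ┃                  ┃      
                     ┃                  ┃      
                     ┗━━━━━━━━━━━━━━━━━━┛      
                                               
                                               
                                               
                                               


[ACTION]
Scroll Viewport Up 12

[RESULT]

                                               
                                               
                                               
                     ┏━━━━━━━━━━━━━━━━━━┓━━━━━━
┏━━━━━━━━━━━━━━━━━━━━┃ Terminal         ┃      
┃ Spreadsheet        ┠──────────────────┨──────
┠────────────────────┃$ echo "Hello, Wor┃      
┃A1:                 ┃Hello, World!     ┃      
┃       A       B    ┃$ ls -la          ┃      
┃--------------------┃-rw-r--r--  1 user┃      
┃  1      [0]       0┃-rw-r--r--  1 user┃      
┃  2      300       0┃drwxr-xr-x  1 user┃      
┃  3        0       0┃-rw-r--r--  1 user┃      
┃  4        0       0┃drwxr-xr-x  1 user┃      
┗━━━━━━━━━━━━━━━━━━━━┃$ █               ┃      
                     ┃                  ┃━━━━━━
                     ┃                  ┃      
                     ┃                  ┃      
                     ┗━━━━━━━━━━━━━━━━━━┛      
                                               
                                               
                                               


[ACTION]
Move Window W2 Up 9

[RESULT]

                     ┏━━━━━━━━━━━━━━━━━━┓      
                     ┃ Terminal         ┃      
                     ┠──────────────────┨      
                     ┃$ echo "Hello, Wor┃━━━━━━
┏━━━━━━━━━━━━━━━━━━━━┃Hello, World!     ┃      
┃ Spreadsheet        ┃$ ls -la          ┃──────
┠────────────────────┃-rw-r--r--  1 user┃      
┃A1:                 ┃-rw-r--r--  1 user┃      
┃       A       B    ┃drwxr-xr-x  1 user┃      
┃--------------------┃-rw-r--r--  1 user┃      
┃  1      [0]       0┃drwxr-xr-x  1 user┃      
┃  2      300       0┃$ █               ┃      
┃  3        0       0┃                  ┃      
┃  4        0       0┃                  ┃      
┗━━━━━━━━━━━━━━━━━━━━┃                  ┃      
                     ┗━━━━━━━━━━━━━━━━━━┛━━━━━━
                                               
                                               
                                               
                                               
                                               
                                               


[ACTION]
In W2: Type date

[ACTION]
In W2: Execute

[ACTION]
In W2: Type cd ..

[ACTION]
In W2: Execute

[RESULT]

                     ┏━━━━━━━━━━━━━━━━━━┓      
                     ┃ Terminal         ┃      
                     ┠──────────────────┨      
                     ┃Hello, World!     ┃━━━━━━
┏━━━━━━━━━━━━━━━━━━━━┃$ ls -la          ┃      
┃ Spreadsheet        ┃-rw-r--r--  1 user┃──────
┠────────────────────┃-rw-r--r--  1 user┃      
┃A1:                 ┃drwxr-xr-x  1 user┃      
┃       A       B    ┃-rw-r--r--  1 user┃      
┃--------------------┃drwxr-xr-x  1 user┃      
┃  1      [0]       0┃$ date            ┃      
┃  2      300       0┃Mon Jan 19 06:46:0┃      
┃  3        0       0┃$ cd ..           ┃      
┃  4        0       0┃                  ┃      
┗━━━━━━━━━━━━━━━━━━━━┃$ █               ┃      
                     ┗━━━━━━━━━━━━━━━━━━┛━━━━━━
                                               
                                               
                                               
                                               
                                               
                                               


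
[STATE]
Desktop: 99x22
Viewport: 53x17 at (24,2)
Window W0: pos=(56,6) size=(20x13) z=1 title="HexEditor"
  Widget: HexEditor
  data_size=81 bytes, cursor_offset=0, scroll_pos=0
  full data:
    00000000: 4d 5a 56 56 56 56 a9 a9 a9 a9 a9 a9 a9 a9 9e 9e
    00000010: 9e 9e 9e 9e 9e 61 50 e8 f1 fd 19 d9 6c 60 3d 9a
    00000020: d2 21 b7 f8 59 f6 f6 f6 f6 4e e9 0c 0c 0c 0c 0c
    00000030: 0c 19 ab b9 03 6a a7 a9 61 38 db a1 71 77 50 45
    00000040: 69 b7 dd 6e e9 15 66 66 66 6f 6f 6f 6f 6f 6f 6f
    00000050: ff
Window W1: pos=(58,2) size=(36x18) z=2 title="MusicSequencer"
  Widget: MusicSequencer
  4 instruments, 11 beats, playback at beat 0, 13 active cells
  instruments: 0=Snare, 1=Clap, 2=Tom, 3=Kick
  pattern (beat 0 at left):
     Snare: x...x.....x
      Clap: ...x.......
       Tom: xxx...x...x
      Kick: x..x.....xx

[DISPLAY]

                                  ┏━━━━━━━━━━━━━━━━━━
                                  ┃ MusicSequencer   
                                  ┠──────────────────
                                  ┃      ▼1234567890 
                                ┏━┃ Snare█···█·····█ 
                                ┃ ┃  Clap···█······· 
                                ┠─┃   Tom███···█···█ 
                                ┃0┃  Kick█··█·····██ 
                                ┃0┃                  
                                ┃0┃                  
                                ┃0┃                  
                                ┃0┃                  
                                ┃0┃                  
                                ┃ ┃                  
                                ┃ ┃                  
                                ┃ ┃                  
                                ┗━┃                  


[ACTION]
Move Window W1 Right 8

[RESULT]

                                       ┏━━━━━━━━━━━━━
                                       ┃ MusicSequenc
                                       ┠─────────────
                                       ┃      ▼123456
                                ┏━━━━━━┃ Snare█···█··
                                ┃ HexEd┃  Clap···█···
                                ┠──────┃   Tom███···█
                                ┃000000┃  Kick█··█···
                                ┃000000┃             
                                ┃000000┃             
                                ┃000000┃             
                                ┃000000┃             
                                ┃000000┃             
                                ┃      ┃             
                                ┃      ┃             
                                ┃      ┃             
                                ┗━━━━━━┃             


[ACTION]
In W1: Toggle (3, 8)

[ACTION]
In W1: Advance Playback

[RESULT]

                                       ┏━━━━━━━━━━━━━
                                       ┃ MusicSequenc
                                       ┠─────────────
                                       ┃      0▼23456
                                ┏━━━━━━┃ Snare█···█··
                                ┃ HexEd┃  Clap···█···
                                ┠──────┃   Tom███···█
                                ┃000000┃  Kick█··█···
                                ┃000000┃             
                                ┃000000┃             
                                ┃000000┃             
                                ┃000000┃             
                                ┃000000┃             
                                ┃      ┃             
                                ┃      ┃             
                                ┃      ┃             
                                ┗━━━━━━┃             


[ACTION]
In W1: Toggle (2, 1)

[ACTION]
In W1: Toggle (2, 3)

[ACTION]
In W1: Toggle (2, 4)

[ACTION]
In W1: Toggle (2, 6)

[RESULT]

                                       ┏━━━━━━━━━━━━━
                                       ┃ MusicSequenc
                                       ┠─────────────
                                       ┃      0▼23456
                                ┏━━━━━━┃ Snare█···█··
                                ┃ HexEd┃  Clap···█···
                                ┠──────┃   Tom█·███··
                                ┃000000┃  Kick█··█···
                                ┃000000┃             
                                ┃000000┃             
                                ┃000000┃             
                                ┃000000┃             
                                ┃000000┃             
                                ┃      ┃             
                                ┃      ┃             
                                ┃      ┃             
                                ┗━━━━━━┃             


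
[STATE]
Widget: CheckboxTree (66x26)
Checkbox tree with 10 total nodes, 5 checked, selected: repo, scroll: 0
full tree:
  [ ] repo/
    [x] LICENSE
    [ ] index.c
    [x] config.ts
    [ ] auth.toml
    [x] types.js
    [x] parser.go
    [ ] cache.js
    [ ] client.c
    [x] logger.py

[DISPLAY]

>[-] repo/                                                        
   [x] LICENSE                                                    
   [ ] index.c                                                    
   [x] config.ts                                                  
   [ ] auth.toml                                                  
   [x] types.js                                                   
   [x] parser.go                                                  
   [ ] cache.js                                                   
   [ ] client.c                                                   
   [x] logger.py                                                  
                                                                  
                                                                  
                                                                  
                                                                  
                                                                  
                                                                  
                                                                  
                                                                  
                                                                  
                                                                  
                                                                  
                                                                  
                                                                  
                                                                  
                                                                  
                                                                  


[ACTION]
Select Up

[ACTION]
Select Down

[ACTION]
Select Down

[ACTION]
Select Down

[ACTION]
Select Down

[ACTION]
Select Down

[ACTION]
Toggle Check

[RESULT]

 [-] repo/                                                        
   [x] LICENSE                                                    
   [ ] index.c                                                    
   [x] config.ts                                                  
   [ ] auth.toml                                                  
>  [ ] types.js                                                   
   [x] parser.go                                                  
   [ ] cache.js                                                   
   [ ] client.c                                                   
   [x] logger.py                                                  
                                                                  
                                                                  
                                                                  
                                                                  
                                                                  
                                                                  
                                                                  
                                                                  
                                                                  
                                                                  
                                                                  
                                                                  
                                                                  
                                                                  
                                                                  
                                                                  


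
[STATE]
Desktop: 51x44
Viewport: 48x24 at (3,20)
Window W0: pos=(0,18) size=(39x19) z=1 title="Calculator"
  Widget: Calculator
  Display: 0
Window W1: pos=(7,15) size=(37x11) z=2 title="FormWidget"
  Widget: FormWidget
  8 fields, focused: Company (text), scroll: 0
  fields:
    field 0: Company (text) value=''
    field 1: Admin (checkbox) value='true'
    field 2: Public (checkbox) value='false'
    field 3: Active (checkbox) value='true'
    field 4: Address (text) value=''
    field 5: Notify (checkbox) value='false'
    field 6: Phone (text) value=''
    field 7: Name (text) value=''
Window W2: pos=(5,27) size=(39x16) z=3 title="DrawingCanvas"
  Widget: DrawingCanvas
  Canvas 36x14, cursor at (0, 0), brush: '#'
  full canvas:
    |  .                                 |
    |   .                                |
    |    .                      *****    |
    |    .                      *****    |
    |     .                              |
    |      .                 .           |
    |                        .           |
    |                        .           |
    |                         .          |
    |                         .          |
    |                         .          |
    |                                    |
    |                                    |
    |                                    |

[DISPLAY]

────┃  Public:     [ ]                  ┃       
    ┃  Active:     [x]                  ┃       
──┬─┃  Address:    [                   ]┃       
7 │ ┃  Notify:     [ ]                  ┃       
──┼─┃  Phone:      [                   ]┃       
4 │ ┗━━━━━━━━━━━━━━━━━━━━━━━━━━━━━━━━━━━┛       
──┼───┼───┼───┤                    ┃            
1 ┏━━━━━━━━━━━━━━━━━━━━━━━━━━━━━━━━━━━━━┓       
──┃ DrawingCanvas                       ┃       
0 ┠─────────────────────────────────────┨       
──┃+ .                                  ┃       
C ┃   .                                 ┃       
──┃    .                      *****     ┃       
  ┃    .                      *****     ┃       
  ┃     .                               ┃       
  ┃      .                 .            ┃       
━━┃                        .            ┃       
  ┃                        .            ┃       
  ┃                         .           ┃       
  ┃                         .           ┃       
  ┃                         .           ┃       
  ┃                                     ┃       
  ┗━━━━━━━━━━━━━━━━━━━━━━━━━━━━━━━━━━━━━┛       
                                                


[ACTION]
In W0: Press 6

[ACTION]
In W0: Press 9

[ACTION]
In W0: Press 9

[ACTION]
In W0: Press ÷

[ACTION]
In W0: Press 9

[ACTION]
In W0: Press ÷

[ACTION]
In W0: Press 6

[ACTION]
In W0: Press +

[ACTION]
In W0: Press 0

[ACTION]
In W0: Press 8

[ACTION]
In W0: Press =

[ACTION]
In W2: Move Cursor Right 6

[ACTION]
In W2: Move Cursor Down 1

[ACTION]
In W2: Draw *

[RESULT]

────┃  Public:     [ ]                  ┃       
    ┃  Active:     [x]                  ┃       
──┬─┃  Address:    [                   ]┃       
7 │ ┃  Notify:     [ ]                  ┃       
──┼─┃  Phone:      [                   ]┃       
4 │ ┗━━━━━━━━━━━━━━━━━━━━━━━━━━━━━━━━━━━┛       
──┼───┼───┼───┤                    ┃            
1 ┏━━━━━━━━━━━━━━━━━━━━━━━━━━━━━━━━━━━━━┓       
──┃ DrawingCanvas                       ┃       
0 ┠─────────────────────────────────────┨       
──┃  .                                  ┃       
C ┃   .  *                              ┃       
──┃    .                      *****     ┃       
  ┃    .                      *****     ┃       
  ┃     .                               ┃       
  ┃      .                 .            ┃       
━━┃                        .            ┃       
  ┃                        .            ┃       
  ┃                         .           ┃       
  ┃                         .           ┃       
  ┃                         .           ┃       
  ┃                                     ┃       
  ┗━━━━━━━━━━━━━━━━━━━━━━━━━━━━━━━━━━━━━┛       
                                                


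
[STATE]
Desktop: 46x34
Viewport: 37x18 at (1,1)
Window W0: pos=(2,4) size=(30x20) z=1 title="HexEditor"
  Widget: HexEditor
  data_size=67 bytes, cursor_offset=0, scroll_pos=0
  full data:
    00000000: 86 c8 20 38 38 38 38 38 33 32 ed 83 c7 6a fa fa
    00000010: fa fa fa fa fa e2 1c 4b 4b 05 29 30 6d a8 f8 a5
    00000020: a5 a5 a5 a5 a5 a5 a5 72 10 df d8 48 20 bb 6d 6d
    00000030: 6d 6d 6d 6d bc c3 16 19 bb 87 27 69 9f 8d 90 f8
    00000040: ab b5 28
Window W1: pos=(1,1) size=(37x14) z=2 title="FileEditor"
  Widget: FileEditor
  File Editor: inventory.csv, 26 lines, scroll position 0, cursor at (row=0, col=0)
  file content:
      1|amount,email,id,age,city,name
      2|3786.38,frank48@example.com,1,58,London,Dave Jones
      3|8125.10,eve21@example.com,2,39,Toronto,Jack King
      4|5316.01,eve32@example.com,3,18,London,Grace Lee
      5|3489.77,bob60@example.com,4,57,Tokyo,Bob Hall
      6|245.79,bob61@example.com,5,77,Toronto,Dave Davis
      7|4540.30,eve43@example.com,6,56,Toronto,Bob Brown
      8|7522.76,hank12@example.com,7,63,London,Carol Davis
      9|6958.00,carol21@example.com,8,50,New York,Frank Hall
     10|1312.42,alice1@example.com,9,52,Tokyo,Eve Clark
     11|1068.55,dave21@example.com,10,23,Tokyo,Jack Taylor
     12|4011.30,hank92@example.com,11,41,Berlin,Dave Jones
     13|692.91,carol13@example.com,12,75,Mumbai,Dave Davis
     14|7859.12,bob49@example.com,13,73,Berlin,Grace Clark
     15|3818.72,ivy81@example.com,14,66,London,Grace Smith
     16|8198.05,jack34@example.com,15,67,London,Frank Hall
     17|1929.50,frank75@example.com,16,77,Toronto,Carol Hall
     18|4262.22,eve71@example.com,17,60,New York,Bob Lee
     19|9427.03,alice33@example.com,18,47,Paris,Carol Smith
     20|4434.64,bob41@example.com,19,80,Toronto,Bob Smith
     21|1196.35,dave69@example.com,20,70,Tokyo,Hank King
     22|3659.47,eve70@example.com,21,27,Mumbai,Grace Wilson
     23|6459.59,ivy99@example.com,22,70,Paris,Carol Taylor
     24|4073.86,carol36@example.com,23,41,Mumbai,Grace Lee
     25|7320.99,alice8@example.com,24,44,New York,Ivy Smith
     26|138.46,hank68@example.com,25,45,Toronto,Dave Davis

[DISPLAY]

┏━━━━━━━━━━━━━━━━━━━━━━━━━━━━━━━━━━━┓
┃ FileEditor                        ┃
┠───────────────────────────────────┨
┃█mount,email,id,age,city,name     ▲┃
┃3786.38,frank48@example.com,1,58,L█┃
┃8125.10,eve21@example.com,2,39,Tor░┃
┃5316.01,eve32@example.com,3,18,Lon░┃
┃3489.77,bob60@example.com,4,57,Tok░┃
┃245.79,bob61@example.com,5,77,Toro░┃
┃4540.30,eve43@example.com,6,56,Tor░┃
┃7522.76,hank12@example.com,7,63,Lo░┃
┃6958.00,carol21@example.com,8,50,N░┃
┃1312.42,alice1@example.com,9,52,To▼┃
┗━━━━━━━━━━━━━━━━━━━━━━━━━━━━━━━━━━━┛
 ┃                            ┃      
 ┃                            ┃      
 ┃                            ┃      
 ┃                            ┃      


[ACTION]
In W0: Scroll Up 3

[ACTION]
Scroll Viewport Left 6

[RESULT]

 ┏━━━━━━━━━━━━━━━━━━━━━━━━━━━━━━━━━━━
 ┃ FileEditor                        
 ┠───────────────────────────────────
 ┃█mount,email,id,age,city,name     ▲
 ┃3786.38,frank48@example.com,1,58,L█
 ┃8125.10,eve21@example.com,2,39,Tor░
 ┃5316.01,eve32@example.com,3,18,Lon░
 ┃3489.77,bob60@example.com,4,57,Tok░
 ┃245.79,bob61@example.com,5,77,Toro░
 ┃4540.30,eve43@example.com,6,56,Tor░
 ┃7522.76,hank12@example.com,7,63,Lo░
 ┃6958.00,carol21@example.com,8,50,N░
 ┃1312.42,alice1@example.com,9,52,To▼
 ┗━━━━━━━━━━━━━━━━━━━━━━━━━━━━━━━━━━━
  ┃                            ┃     
  ┃                            ┃     
  ┃                            ┃     
  ┃                            ┃     


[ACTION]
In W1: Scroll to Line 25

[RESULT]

 ┏━━━━━━━━━━━━━━━━━━━━━━━━━━━━━━━━━━━
 ┃ FileEditor                        
 ┠───────────────────────────────────
 ┃1929.50,frank75@example.com,16,77,▲
 ┃4262.22,eve71@example.com,17,60,Ne░
 ┃9427.03,alice33@example.com,18,47,░
 ┃4434.64,bob41@example.com,19,80,To░
 ┃1196.35,dave69@example.com,20,70,T░
 ┃3659.47,eve70@example.com,21,27,Mu░
 ┃6459.59,ivy99@example.com,22,70,Pa░
 ┃4073.86,carol36@example.com,23,41,░
 ┃7320.99,alice8@example.com,24,44,N█
 ┃138.46,hank68@example.com,25,45,To▼
 ┗━━━━━━━━━━━━━━━━━━━━━━━━━━━━━━━━━━━
  ┃                            ┃     
  ┃                            ┃     
  ┃                            ┃     
  ┃                            ┃     


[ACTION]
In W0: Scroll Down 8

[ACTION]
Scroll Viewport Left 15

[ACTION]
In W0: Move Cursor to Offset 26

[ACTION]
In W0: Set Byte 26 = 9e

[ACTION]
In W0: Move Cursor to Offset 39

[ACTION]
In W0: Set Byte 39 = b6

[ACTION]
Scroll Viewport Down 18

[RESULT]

  ┃                            ┃     
  ┃                            ┃     
  ┃                            ┃     
  ┃                            ┃     
  ┃                            ┃     
  ┃                            ┃     
  ┃                            ┃     
  ┗━━━━━━━━━━━━━━━━━━━━━━━━━━━━┛     
                                     
                                     
                                     
                                     
                                     
                                     
                                     
                                     
                                     
                                     


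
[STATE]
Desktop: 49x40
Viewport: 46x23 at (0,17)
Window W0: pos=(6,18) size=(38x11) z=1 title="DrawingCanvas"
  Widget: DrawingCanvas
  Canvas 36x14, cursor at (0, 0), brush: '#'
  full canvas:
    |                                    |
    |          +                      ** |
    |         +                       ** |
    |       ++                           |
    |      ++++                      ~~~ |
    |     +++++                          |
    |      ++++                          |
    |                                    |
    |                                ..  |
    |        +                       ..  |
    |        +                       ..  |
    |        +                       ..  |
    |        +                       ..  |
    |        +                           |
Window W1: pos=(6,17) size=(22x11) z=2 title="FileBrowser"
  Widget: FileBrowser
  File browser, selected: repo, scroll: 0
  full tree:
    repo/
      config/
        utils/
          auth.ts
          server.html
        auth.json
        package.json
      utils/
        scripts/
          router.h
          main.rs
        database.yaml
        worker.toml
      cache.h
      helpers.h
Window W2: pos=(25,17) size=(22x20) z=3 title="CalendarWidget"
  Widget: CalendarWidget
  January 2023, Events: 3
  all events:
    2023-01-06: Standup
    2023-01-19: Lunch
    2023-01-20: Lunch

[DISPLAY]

      ┏━━━━━━━━━━━━━━━━━━┏━━━━━━━━━━━━━━━━━━━━
      ┃ FileBrowser      ┃ CalendarWidget     
      ┠──────────────────┠────────────────────
      ┃> [-] repo/       ┃    January 2023    
      ┃    [+] config/   ┃Mo Tu We Th Fr Sa Su
      ┃    [+] utils/    ┃                   1
      ┃    cache.h       ┃ 2  3  4  5  6*  7  
      ┃    helpers.h     ┃ 9 10 11 12 13 14 15
      ┃                  ┃16 17 18 19* 20* 21 
      ┃                  ┃23 24 25 26 27 28 29
      ┗━━━━━━━━━━━━━━━━━━┃30 31               
      ┗━━━━━━━━━━━━━━━━━━┃                    
                         ┃                    
                         ┃                    
                         ┃                    
                         ┃                    
                         ┃                    
                         ┃                    
                         ┃                    
                         ┗━━━━━━━━━━━━━━━━━━━━
                                              
                                              
                                              


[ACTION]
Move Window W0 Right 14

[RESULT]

      ┏━━━━━━━━━━━━━━━━━━┏━━━━━━━━━━━━━━━━━━━━
      ┃ FileBrowser      ┃ CalendarWidget     
      ┠──────────────────┠────────────────────
      ┃> [-] repo/       ┃    January 2023    
      ┃    [+] config/   ┃Mo Tu We Th Fr Sa Su
      ┃    [+] utils/    ┃                   1
      ┃    cache.h       ┃ 2  3  4  5  6*  7  
      ┃    helpers.h     ┃ 9 10 11 12 13 14 15
      ┃                  ┃16 17 18 19* 20* 21 
      ┃                  ┃23 24 25 26 27 28 29
      ┗━━━━━━━━━━━━━━━━━━┃30 31               
           ┗━━━━━━━━━━━━━┃                    
                         ┃                    
                         ┃                    
                         ┃                    
                         ┃                    
                         ┃                    
                         ┃                    
                         ┃                    
                         ┗━━━━━━━━━━━━━━━━━━━━
                                              
                                              
                                              


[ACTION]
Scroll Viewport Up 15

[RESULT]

                                              
                                              
                                              
                                              
                                              
                                              
                                              
                                              
                                              
                                              
                                              
                                              
                                              
                                              
                                              
      ┏━━━━━━━━━━━━━━━━━━┏━━━━━━━━━━━━━━━━━━━━
      ┃ FileBrowser      ┃ CalendarWidget     
      ┠──────────────────┠────────────────────
      ┃> [-] repo/       ┃    January 2023    
      ┃    [+] config/   ┃Mo Tu We Th Fr Sa Su
      ┃    [+] utils/    ┃                   1
      ┃    cache.h       ┃ 2  3  4  5  6*  7  
      ┃    helpers.h     ┃ 9 10 11 12 13 14 15


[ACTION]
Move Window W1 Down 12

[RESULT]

                                              
                                              
                                              
                                              
                                              
                                              
                                              
                                              
                                              
                                              
                                              
                                              
                                              
                                              
                                              
                         ┏━━━━━━━━━━━━━━━━━━━━
           ┏━━━━━━━━━━━━━┃ CalendarWidget     
           ┃ DrawingCanva┠────────────────────
           ┠─────────────┃    January 2023    
           ┃+            ┃Mo Tu We Th Fr Sa Su
           ┃          +  ┃                   1
           ┃         +   ┃ 2  3  4  5  6*  7  
           ┃       ++    ┃ 9 10 11 12 13 14 15


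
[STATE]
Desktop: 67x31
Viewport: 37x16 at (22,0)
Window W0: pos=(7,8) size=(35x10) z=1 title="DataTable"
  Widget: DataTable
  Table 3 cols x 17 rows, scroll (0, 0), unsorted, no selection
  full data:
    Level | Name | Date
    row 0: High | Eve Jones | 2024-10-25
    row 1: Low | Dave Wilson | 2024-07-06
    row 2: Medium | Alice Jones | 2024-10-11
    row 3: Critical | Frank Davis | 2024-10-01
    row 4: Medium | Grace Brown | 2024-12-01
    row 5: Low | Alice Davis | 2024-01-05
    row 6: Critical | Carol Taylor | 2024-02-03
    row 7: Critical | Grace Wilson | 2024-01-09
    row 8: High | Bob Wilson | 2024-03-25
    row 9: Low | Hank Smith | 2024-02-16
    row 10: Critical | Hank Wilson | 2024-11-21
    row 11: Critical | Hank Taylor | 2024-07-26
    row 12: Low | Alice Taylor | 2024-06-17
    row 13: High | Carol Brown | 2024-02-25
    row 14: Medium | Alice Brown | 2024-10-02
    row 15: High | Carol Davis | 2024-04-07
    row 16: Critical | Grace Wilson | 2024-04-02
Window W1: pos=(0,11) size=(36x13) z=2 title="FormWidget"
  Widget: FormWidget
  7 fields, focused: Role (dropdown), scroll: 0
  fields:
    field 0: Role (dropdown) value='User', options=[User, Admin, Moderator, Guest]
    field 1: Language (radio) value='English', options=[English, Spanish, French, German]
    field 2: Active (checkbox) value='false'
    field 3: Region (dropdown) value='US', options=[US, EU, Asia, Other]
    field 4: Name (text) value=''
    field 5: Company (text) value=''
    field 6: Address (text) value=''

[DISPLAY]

                                     
                                     
                                     
                                     
                                     
                                     
                                     
                                     
━━━━━━━━━━━━━━━━━━━┓                 
                   ┃                 
───────────────────┨                 
━━━━━━━━━━━━━┓     ┃                 
             ┃──── ┃                 
─────────────┨0-25 ┃                 
           ▼]┃7-06 ┃                 
lish  ( ) Spa┃0-11 ┃                 


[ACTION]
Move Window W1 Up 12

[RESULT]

━━━━━━━━━━━━━┓                       
             ┃                       
─────────────┨                       
           ▼]┃                       
lish  ( ) Spa┃                       
             ┃                       
           ▼]┃                       
            ]┃                       
            ]┃━━━━━┓                 
            ]┃     ┃                 
             ┃─────┨                 
             ┃     ┃                 
━━━━━━━━━━━━━┛──── ┃                 
ones   │2024-10-25 ┃                 
Wilson │2024-07-06 ┃                 
 Jones │2024-10-11 ┃                 


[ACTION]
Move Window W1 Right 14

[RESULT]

━━━━━━━━━━━━━━━━━━━━━━━━━━━┓         
dget                       ┃         
───────────────────────────┨         
       [User             ▼]┃         
age:   (●) English  ( ) Spa┃         
e:     [ ]                 ┃         
n:     [US               ▼]┃         
       [                  ]┃         
ny:    [                  ]┃         
ss:    [                  ]┃         
                           ┃         
                           ┃         
━━━━━━━━━━━━━━━━━━━━━━━━━━━┛         
ones   │2024-10-25 ┃                 
Wilson │2024-07-06 ┃                 
 Jones │2024-10-11 ┃                 


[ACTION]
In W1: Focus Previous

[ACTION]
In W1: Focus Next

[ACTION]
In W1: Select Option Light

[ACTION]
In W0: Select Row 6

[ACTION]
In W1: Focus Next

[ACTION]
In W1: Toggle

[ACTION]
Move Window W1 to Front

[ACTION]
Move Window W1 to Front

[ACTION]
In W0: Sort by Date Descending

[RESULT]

━━━━━━━━━━━━━━━━━━━━━━━━━━━┓         
dget                       ┃         
───────────────────────────┨         
       [User             ▼]┃         
age:   (●) English  ( ) Spa┃         
e:     [ ]                 ┃         
n:     [US               ▼]┃         
       [                  ]┃         
ny:    [                  ]┃         
ss:    [                  ]┃         
                           ┃         
                           ┃         
━━━━━━━━━━━━━━━━━━━━━━━━━━━┛         
 Brown │2024-12-01 ┃                 
Wilson │2024-11-21 ┃                 
ones   │2024-10-25 ┃                 


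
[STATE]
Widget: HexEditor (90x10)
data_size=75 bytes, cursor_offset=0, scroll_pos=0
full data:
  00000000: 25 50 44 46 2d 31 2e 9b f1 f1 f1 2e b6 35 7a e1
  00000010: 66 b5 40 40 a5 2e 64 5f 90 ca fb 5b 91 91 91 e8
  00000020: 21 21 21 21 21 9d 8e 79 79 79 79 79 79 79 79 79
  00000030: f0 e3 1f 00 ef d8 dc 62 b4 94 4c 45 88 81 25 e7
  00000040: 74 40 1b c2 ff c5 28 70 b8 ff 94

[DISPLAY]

00000000  25 50 44 46 2d 31 2e 9b  f1 f1 f1 2e b6 35 7a e1  |%PDF-1.......5z.|            
00000010  66 b5 40 40 a5 2e 64 5f  90 ca fb 5b 91 91 91 e8  |f.@@..d_...[....|            
00000020  21 21 21 21 21 9d 8e 79  79 79 79 79 79 79 79 79  |!!!!!..yyyyyyyyy|            
00000030  f0 e3 1f 00 ef d8 dc 62  b4 94 4c 45 88 81 25 e7  |.......b..LE..%.|            
00000040  74 40 1b c2 ff c5 28 70  b8 ff 94                 |t@....(p...     |            
                                                                                          
                                                                                          
                                                                                          
                                                                                          
                                                                                          


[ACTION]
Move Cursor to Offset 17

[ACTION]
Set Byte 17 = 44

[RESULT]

00000000  25 50 44 46 2d 31 2e 9b  f1 f1 f1 2e b6 35 7a e1  |%PDF-1.......5z.|            
00000010  66 44 40 40 a5 2e 64 5f  90 ca fb 5b 91 91 91 e8  |fD@@..d_...[....|            
00000020  21 21 21 21 21 9d 8e 79  79 79 79 79 79 79 79 79  |!!!!!..yyyyyyyyy|            
00000030  f0 e3 1f 00 ef d8 dc 62  b4 94 4c 45 88 81 25 e7  |.......b..LE..%.|            
00000040  74 40 1b c2 ff c5 28 70  b8 ff 94                 |t@....(p...     |            
                                                                                          
                                                                                          
                                                                                          
                                                                                          
                                                                                          


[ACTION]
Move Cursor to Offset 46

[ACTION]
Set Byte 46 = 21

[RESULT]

00000000  25 50 44 46 2d 31 2e 9b  f1 f1 f1 2e b6 35 7a e1  |%PDF-1.......5z.|            
00000010  66 44 40 40 a5 2e 64 5f  90 ca fb 5b 91 91 91 e8  |fD@@..d_...[....|            
00000020  21 21 21 21 21 9d 8e 79  79 79 79 79 79 79 21 79  |!!!!!..yyyyyyy!y|            
00000030  f0 e3 1f 00 ef d8 dc 62  b4 94 4c 45 88 81 25 e7  |.......b..LE..%.|            
00000040  74 40 1b c2 ff c5 28 70  b8 ff 94                 |t@....(p...     |            
                                                                                          
                                                                                          
                                                                                          
                                                                                          
                                                                                          


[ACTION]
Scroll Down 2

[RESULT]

00000020  21 21 21 21 21 9d 8e 79  79 79 79 79 79 79 21 79  |!!!!!..yyyyyyy!y|            
00000030  f0 e3 1f 00 ef d8 dc 62  b4 94 4c 45 88 81 25 e7  |.......b..LE..%.|            
00000040  74 40 1b c2 ff c5 28 70  b8 ff 94                 |t@....(p...     |            
                                                                                          
                                                                                          
                                                                                          
                                                                                          
                                                                                          
                                                                                          
                                                                                          


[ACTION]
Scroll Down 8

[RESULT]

00000040  74 40 1b c2 ff c5 28 70  b8 ff 94                 |t@....(p...     |            
                                                                                          
                                                                                          
                                                                                          
                                                                                          
                                                                                          
                                                                                          
                                                                                          
                                                                                          
                                                                                          
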